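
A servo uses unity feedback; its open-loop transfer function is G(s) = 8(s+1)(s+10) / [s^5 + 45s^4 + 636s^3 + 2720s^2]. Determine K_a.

1/34

The denominator has no term below 2720s^2 — 2 poles at s=0, type 2.
K_a = lim_{s→0} s^2·G(s) = 8·1·10 / 2720 = 1/34.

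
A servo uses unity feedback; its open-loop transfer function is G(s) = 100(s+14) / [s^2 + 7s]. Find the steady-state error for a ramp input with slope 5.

The denominator has no term below 7s — 1 pole at s=0, type 1.
K_v = lim_{s→0} s·G(s) = 100·14 / 7 = 200.
e_ss = 5/K_v = 5/200 = 0.025.

0.025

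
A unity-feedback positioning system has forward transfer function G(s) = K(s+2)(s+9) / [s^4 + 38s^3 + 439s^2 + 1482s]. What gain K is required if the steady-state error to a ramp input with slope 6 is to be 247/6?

12

Factoring s from the denominator leaves a polynomial with constant term 1482, so the system is type 1.
K_v = lim_{s→0} s·G(s) = K·2·9 / 1482 = (3/247)·K.
e_ss = 6/K_v = 247/6 ⇒ K_v = 36/247 ⇒ K = (36/247)/(3/247) = 12.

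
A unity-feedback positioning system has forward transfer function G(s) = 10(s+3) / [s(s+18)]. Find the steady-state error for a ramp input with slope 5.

The open loop has one pole at the origin → type 1 system.
K_v = lim_{s→0} s·G(s) = 10·3 / (18) = 5/3.
e_ss = 5/K_v = 5/(5/3) = 3.

3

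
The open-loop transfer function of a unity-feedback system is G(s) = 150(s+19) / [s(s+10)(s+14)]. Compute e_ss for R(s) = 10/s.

The open loop has one pole at the origin → type 1 system.
A type-1 system has K_p = ∞, so it tracks a step input with zero steady-state error.

0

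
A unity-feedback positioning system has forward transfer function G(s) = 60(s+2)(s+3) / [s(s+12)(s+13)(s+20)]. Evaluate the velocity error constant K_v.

3/26

System type = 1 (one pole at s=0).
K_v = lim_{s→0} s·G(s) = 60·2·3 / (12·13·20) = 3/26.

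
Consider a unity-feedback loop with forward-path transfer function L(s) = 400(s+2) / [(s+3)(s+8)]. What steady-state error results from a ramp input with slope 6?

infinity

L(s) has no factors of s in the denominator, so the system is type 0.
K_v = lim_{s→0} s·L(s) = 0; the steady-state error to this ramp input grows without bound.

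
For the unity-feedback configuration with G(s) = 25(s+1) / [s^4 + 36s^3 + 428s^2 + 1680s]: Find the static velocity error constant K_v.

5/336

Lowest-order denominator term is 1680s, so the open loop has 1 pole at the origin → type 1 system.
K_v = lim_{s→0} s·G(s) = 25·1 / 1680 = 5/336.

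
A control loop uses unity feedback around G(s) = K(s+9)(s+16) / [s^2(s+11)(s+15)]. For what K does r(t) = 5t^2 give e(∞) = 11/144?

150

G(s) has two factors of s in the denominator, so the system is type 2.
K_a = lim_{s→0} s^2·G(s) = K·9·16 / (11·15) = (48/55)·K.
e_ss = 10/K_a = 11/144 ⇒ K_a = 1440/11 ⇒ K = (1440/11)/(48/55) = 150.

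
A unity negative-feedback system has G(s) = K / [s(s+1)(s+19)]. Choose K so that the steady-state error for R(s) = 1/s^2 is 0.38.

50

G(s) has one factor of s in the denominator, so the system is type 1.
K_v = lim_{s→0} s·G(s) = K / (1·19) = (1/19)·K.
e_ss = 1/K_v = 0.38 ⇒ K_v = 50/19 ⇒ K = (50/19)/(1/19) = 50.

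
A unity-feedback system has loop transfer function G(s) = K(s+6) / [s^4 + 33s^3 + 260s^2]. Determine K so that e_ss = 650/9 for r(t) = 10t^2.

12

Lowest-order denominator term is 260s^2, so the open loop has 2 poles at the origin → type 2 system.
K_a = lim_{s→0} s^2·G(s) = K·6 / 260 = (3/130)·K.
e_ss = 20/K_a = 650/9 ⇒ K_a = 18/65 ⇒ K = (18/65)/(3/130) = 12.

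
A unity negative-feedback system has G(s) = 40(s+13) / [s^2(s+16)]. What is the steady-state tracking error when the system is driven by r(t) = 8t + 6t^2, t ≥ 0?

G(s) has two factors of s in the denominator, so the system is type 2. Treating each term separately:
  • 8t: tracked with zero error.
  • 6t^2: e_ss = 12/K_a with K_a=32.5 → 24/65.
Total e_ss = 24/65.

24/65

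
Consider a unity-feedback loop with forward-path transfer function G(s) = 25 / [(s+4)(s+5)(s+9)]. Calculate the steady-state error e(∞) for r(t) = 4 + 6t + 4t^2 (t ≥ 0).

System type = 0 (no poles at s=0). By superposition:
  • 4: e_ss = 4/(1+K_p) with K_p=5/36 → 144/41.
  • 6t: a type-0 system cannot track it, e_ss → ∞.
  • 4t^2: a type-0 system cannot track it, e_ss → ∞.
The unbounded component dominates.

infinity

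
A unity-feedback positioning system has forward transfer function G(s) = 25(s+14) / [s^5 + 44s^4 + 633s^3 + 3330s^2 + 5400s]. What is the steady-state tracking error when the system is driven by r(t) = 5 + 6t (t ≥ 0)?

Lowest-order denominator term is 5400s, so the open loop has 1 pole at the origin → type 1 system. By superposition:
  • 5: tracked with zero error.
  • 6t: e_ss = 6/K_v with K_v=7/108 → 648/7.
Total e_ss = 648/7.

648/7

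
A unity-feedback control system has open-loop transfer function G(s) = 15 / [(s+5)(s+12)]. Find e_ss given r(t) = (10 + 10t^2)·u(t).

No free integrators in G(s): this is a type 0 system. Taking each input component in turn:
  • 10: e_ss = 10/(1+K_p) with K_p=0.25 → 8.
  • 10t^2: a type-0 system cannot track it, e_ss → ∞.
The unbounded component dominates.

infinity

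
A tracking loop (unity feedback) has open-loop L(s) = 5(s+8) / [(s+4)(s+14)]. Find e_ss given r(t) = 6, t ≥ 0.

No free integrators in L(s): this is a type 0 system.
K_p = lim_{s→0} L(s) = 5·8 / (4·14) = 5/7.
e_ss = 6/(1 + K_p) = 6/(12/7) = 3.5.

3.5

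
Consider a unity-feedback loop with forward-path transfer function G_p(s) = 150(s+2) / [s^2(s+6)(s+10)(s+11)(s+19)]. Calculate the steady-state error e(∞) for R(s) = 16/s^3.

The open loop has two poles at the origin → type 2 system.
K_a = lim_{s→0} s^2·G_p(s) = 150·2 / (6·10·11·19) = 5/209.
r(t) = 8t^2 gives R(s) = 16/s^3.
e_ss = 16/K_a = 16/(5/209) = 668.8.

668.8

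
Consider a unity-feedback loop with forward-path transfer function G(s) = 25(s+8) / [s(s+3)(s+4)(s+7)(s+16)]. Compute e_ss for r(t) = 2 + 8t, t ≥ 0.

One free integrator in G(s): this is a type 1 system. By superposition:
  • 2: tracked with zero error.
  • 8t: e_ss = 8/K_v with K_v=25/168 → 53.76.
Total e_ss = 53.76.

53.76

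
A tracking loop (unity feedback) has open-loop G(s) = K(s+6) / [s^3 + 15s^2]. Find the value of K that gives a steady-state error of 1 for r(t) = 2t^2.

10

Factoring s^2 from the denominator leaves a polynomial with constant term 15, so the system is type 2.
K_a = lim_{s→0} s^2·G(s) = K·6 / 15 = 0.4·K.
e_ss = 4/K_a = 1 ⇒ K_a = 4 ⇒ K = 4/0.4 = 10.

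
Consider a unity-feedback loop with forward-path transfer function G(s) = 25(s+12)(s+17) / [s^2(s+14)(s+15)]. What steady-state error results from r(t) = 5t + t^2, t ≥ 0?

7/85

G(s) has two factors of s in the denominator, so the system is type 2. By superposition:
  • 5t: tracked with zero error.
  • t^2: e_ss = 2/K_a with K_a=170/7 → 7/85.
Total e_ss = 7/85.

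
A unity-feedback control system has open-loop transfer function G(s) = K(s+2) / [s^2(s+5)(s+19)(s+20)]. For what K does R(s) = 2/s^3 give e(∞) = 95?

G(s) has two factors of s in the denominator, so the system is type 2.
K_a = lim_{s→0} s^2·G(s) = K·2 / (5·19·20) = (1/950)·K.
e_ss = 2/K_a = 95 ⇒ K_a = 2/95 ⇒ K = (2/95)/(1/950) = 20.

20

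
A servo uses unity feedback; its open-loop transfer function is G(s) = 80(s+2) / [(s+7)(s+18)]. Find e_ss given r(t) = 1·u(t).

The open loop has no poles at the origin → type 0 system.
K_p = lim_{s→0} G(s) = 80·2 / (7·18) = 80/63.
e_ss = 1/(1 + K_p) = 1/(143/63) = 63/143.

63/143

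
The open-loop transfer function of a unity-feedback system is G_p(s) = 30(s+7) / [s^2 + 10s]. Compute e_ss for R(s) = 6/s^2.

2/7

The denominator has no term below 10s — 1 pole at s=0, type 1.
K_v = lim_{s→0} s·G_p(s) = 30·7 / 10 = 21.
e_ss = 6/K_v = 6/21 = 2/7.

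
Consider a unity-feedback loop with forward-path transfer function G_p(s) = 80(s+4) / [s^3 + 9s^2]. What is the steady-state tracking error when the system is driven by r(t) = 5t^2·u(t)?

9/32

Factoring s^2 from the denominator leaves a polynomial with constant term 9, so the system is type 2.
K_a = lim_{s→0} s^2·G_p(s) = 80·4 / 9 = 320/9.
r(t) = 5t^2 gives R(s) = 10/s^3.
e_ss = 10/K_a = 10/(320/9) = 9/32.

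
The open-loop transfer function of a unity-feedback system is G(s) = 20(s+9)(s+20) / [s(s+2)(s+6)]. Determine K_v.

The open loop has one pole at the origin → type 1 system.
K_v = lim_{s→0} s·G(s) = 20·9·20 / (2·6) = 300.

300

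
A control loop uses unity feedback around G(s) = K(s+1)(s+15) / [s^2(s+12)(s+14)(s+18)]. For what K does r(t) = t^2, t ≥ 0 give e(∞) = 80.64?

5

G(s) has two factors of s in the denominator, so the system is type 2.
K_a = lim_{s→0} s^2·G(s) = K·1·15 / (12·14·18) = (5/1008)·K.
e_ss = 2/K_a = 80.64 ⇒ K_a = 25/1008 ⇒ K = (25/1008)/(5/1008) = 5.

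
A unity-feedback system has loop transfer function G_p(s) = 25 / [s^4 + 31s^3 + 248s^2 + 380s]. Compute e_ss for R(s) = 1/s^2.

15.2

Lowest-order denominator term is 380s, so the open loop has 1 pole at the origin → type 1 system.
K_v = lim_{s→0} s·G_p(s) = 25 / 380 = 5/76.
e_ss = 1/K_v = 1/(5/76) = 15.2.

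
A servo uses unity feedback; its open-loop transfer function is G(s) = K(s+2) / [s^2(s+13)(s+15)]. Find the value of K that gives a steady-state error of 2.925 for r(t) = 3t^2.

200

G(s) has two factors of s in the denominator, so the system is type 2.
K_a = lim_{s→0} s^2·G(s) = K·2 / (13·15) = (2/195)·K.
e_ss = 6/K_a = 2.925 ⇒ K_a = 80/39 ⇒ K = (80/39)/(2/195) = 200.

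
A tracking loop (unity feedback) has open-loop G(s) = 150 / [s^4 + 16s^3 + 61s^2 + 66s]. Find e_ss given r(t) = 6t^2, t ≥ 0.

infinity

The denominator has no term below 66s — 1 pole at s=0, type 1.
For a type-1 system K_a = 0, so e_ss to a parabolic input is unbounded.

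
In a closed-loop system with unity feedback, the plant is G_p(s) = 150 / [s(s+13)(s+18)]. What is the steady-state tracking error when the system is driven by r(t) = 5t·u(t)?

System type = 1 (one pole at s=0).
K_v = lim_{s→0} s·G_p(s) = 150 / (13·18) = 25/39.
e_ss = 5/K_v = 5/(25/39) = 7.8.

7.8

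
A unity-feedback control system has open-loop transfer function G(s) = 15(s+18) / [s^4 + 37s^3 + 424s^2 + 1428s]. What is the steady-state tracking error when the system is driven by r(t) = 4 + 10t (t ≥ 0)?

476/9

Factoring s from the denominator leaves a polynomial with constant term 1428, so the system is type 1. Taking each input component in turn:
  • 4: tracked with zero error.
  • 10t: e_ss = 10/K_v with K_v=45/238 → 476/9.
Total e_ss = 476/9.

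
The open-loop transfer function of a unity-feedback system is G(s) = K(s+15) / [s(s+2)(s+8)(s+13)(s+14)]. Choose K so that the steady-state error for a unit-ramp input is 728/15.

4

System type = 1 (one pole at s=0).
K_v = lim_{s→0} s·G(s) = K·15 / (2·8·13·14) = (15/2912)·K.
e_ss = 1/K_v = 728/15 ⇒ K_v = 15/728 ⇒ K = (15/728)/(15/2912) = 4.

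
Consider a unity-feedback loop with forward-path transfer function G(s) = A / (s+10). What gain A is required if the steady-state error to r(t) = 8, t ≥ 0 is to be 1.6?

40

System type = 0 (no poles at s=0).
K_p = lim_{s→0} G(s) = A / (10) = 0.1·A.
e_ss = 8/(1 + K_p) = 1.6 ⇒ 1 + 0.1·A = 5 ⇒ A = 40.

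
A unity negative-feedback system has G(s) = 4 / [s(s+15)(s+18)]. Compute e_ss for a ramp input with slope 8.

540

G(s) has one factor of s in the denominator, so the system is type 1.
K_v = lim_{s→0} s·G(s) = 4 / (15·18) = 2/135.
e_ss = 8/K_v = 8/(2/135) = 540.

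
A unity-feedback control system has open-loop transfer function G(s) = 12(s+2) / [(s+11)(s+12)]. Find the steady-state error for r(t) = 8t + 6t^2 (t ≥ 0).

G(s) has no factors of s in the denominator, so the system is type 0. Treating each term separately:
  • 8t: a type-0 system cannot track it, e_ss → ∞.
  • 6t^2: a type-0 system cannot track it, e_ss → ∞.
The unbounded component dominates.

infinity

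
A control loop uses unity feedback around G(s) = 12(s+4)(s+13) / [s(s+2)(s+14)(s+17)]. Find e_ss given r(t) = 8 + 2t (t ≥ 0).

The open loop has one pole at the origin → type 1 system. Treating each term separately:
  • 8: tracked with zero error.
  • 2t: e_ss = 2/K_v with K_v=156/119 → 119/78.
Total e_ss = 119/78.

119/78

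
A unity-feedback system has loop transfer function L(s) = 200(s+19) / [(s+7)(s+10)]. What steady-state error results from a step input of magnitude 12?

28/129

The open loop has no poles at the origin → type 0 system.
K_p = lim_{s→0} L(s) = 200·19 / (7·10) = 380/7.
e_ss = 12/(1 + K_p) = 12/(387/7) = 28/129.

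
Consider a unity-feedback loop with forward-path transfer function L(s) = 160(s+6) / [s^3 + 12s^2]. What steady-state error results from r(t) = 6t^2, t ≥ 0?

0.15

Factoring s^2 from the denominator leaves a polynomial with constant term 12, so the system is type 2.
K_a = lim_{s→0} s^2·L(s) = 160·6 / 12 = 80.
r(t) = 6t^2 gives R(s) = 12/s^3.
e_ss = 12/K_a = 12/80 = 0.15.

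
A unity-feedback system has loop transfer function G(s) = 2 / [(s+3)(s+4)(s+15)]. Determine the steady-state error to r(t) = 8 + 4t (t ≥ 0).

G(s) has no factors of s in the denominator, so the system is type 0. Taking each input component in turn:
  • 8: e_ss = 8/(1+K_p) with K_p=1/90 → 720/91.
  • 4t: a type-0 system cannot track it, e_ss → ∞.
The unbounded component dominates.

infinity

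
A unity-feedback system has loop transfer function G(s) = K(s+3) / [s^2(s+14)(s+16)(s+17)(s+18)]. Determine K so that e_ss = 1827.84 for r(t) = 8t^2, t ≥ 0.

200

Two free integrators in G(s): this is a type 2 system.
K_a = lim_{s→0} s^2·G(s) = K·3 / (14·16·17·18) = (1/22848)·K.
e_ss = 16/K_a = 1827.84 ⇒ K_a = 25/2856 ⇒ K = (25/2856)/(1/22848) = 200.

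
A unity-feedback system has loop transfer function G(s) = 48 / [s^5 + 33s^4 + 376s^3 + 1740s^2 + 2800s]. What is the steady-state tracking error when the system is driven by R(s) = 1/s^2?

175/3

The denominator has no term below 2800s — 1 pole at s=0, type 1.
K_v = lim_{s→0} s·G(s) = 48 / 2800 = 3/175.
e_ss = 1/K_v = 1/(3/175) = 175/3.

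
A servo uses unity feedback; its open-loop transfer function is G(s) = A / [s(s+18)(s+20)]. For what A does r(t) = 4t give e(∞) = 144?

One free integrator in G(s): this is a type 1 system.
K_v = lim_{s→0} s·G(s) = A / (18·20) = (1/360)·A.
e_ss = 4/K_v = 144 ⇒ K_v = 1/36 ⇒ A = (1/36)/(1/360) = 10.

10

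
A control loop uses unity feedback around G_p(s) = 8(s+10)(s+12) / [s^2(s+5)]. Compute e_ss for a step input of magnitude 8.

Two free integrators in G_p(s): this is a type 2 system.
K_p = ∞ for a type-2 system; e_ss to a step is zero.

0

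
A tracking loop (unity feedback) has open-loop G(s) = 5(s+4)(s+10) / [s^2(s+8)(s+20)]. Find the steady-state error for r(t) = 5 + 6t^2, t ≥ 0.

9.6

Two free integrators in G(s): this is a type 2 system. By superposition:
  • 5: tracked with zero error.
  • 6t^2: e_ss = 12/K_a with K_a=1.25 → 9.6.
Total e_ss = 9.6.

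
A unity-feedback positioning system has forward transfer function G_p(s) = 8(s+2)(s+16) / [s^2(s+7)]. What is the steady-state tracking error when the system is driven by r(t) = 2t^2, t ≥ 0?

The open loop has two poles at the origin → type 2 system.
K_a = lim_{s→0} s^2·G_p(s) = 8·2·16 / (7) = 256/7.
r(t) = 2t^2 gives R(s) = 4/s^3.
e_ss = 4/K_a = 4/(256/7) = 7/64.

7/64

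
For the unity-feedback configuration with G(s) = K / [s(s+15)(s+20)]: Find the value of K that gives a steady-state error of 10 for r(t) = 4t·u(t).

120

The open loop has one pole at the origin → type 1 system.
K_v = lim_{s→0} s·G(s) = K / (15·20) = (1/300)·K.
e_ss = 4/K_v = 10 ⇒ K_v = 0.4 ⇒ K = 0.4/(1/300) = 120.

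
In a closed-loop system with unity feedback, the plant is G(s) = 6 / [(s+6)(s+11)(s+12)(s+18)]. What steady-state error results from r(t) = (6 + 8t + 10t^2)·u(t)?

The open loop has no poles at the origin → type 0 system. Taking each input component in turn:
  • 6: e_ss = 6/(1+K_p) with K_p=1/2376 → 14256/2377.
  • 8t: a type-0 system cannot track it, e_ss → ∞.
  • 10t^2: a type-0 system cannot track it, e_ss → ∞.
The unbounded component dominates.

infinity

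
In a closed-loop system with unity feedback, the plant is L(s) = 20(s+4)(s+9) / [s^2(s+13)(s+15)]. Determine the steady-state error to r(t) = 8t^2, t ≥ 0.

The open loop has two poles at the origin → type 2 system.
K_a = lim_{s→0} s^2·L(s) = 20·4·9 / (13·15) = 48/13.
r(t) = 8t^2 gives R(s) = 16/s^3.
e_ss = 16/K_a = 16/(48/13) = 13/3.

13/3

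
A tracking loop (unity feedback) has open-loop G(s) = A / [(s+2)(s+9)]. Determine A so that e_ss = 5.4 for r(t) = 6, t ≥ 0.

The open loop has no poles at the origin → type 0 system.
K_p = lim_{s→0} G(s) = A / (2·9) = (1/18)·A.
e_ss = 6/(1 + K_p) = 5.4 ⇒ 1 + (1/18)·A = 10/9 ⇒ A = 2.

2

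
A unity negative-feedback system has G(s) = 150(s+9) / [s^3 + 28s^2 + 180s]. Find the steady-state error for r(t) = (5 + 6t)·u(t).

Lowest-order denominator term is 180s, so the open loop has 1 pole at the origin → type 1 system. Treating each term separately:
  • 5: tracked with zero error.
  • 6t: e_ss = 6/K_v with K_v=7.5 → 0.8.
Total e_ss = 0.8.

0.8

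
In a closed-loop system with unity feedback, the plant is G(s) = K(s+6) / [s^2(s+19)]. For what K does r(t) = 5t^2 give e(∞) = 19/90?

Two free integrators in G(s): this is a type 2 system.
K_a = lim_{s→0} s^2·G(s) = K·6 / (19) = (6/19)·K.
e_ss = 10/K_a = 19/90 ⇒ K_a = 900/19 ⇒ K = (900/19)/(6/19) = 150.

150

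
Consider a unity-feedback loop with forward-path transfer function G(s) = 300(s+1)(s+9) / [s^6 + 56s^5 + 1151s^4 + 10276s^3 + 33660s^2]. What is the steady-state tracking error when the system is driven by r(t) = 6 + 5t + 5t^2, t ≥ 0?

Factoring s^2 from the denominator leaves a polynomial with constant term 33660, so the system is type 2. Treating each term separately:
  • 6: tracked with zero error.
  • 5t: tracked with zero error.
  • 5t^2: e_ss = 10/K_a with K_a=15/187 → 374/3.
Total e_ss = 374/3.

374/3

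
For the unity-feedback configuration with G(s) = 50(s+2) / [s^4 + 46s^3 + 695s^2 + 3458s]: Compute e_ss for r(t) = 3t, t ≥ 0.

103.74

The denominator has no term below 3458s — 1 pole at s=0, type 1.
K_v = lim_{s→0} s·G(s) = 50·2 / 3458 = 50/1729.
e_ss = 3/K_v = 3/(50/1729) = 103.74.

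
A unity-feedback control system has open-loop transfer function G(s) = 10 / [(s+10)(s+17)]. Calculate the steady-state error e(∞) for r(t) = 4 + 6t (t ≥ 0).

G(s) has no factors of s in the denominator, so the system is type 0. Taking each input component in turn:
  • 4: e_ss = 4/(1+K_p) with K_p=1/17 → 34/9.
  • 6t: a type-0 system cannot track it, e_ss → ∞.
The unbounded component dominates.

infinity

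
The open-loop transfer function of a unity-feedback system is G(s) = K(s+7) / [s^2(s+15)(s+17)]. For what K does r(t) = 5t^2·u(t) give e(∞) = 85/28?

120

System type = 2 (two poles at s=0).
K_a = lim_{s→0} s^2·G(s) = K·7 / (15·17) = (7/255)·K.
e_ss = 10/K_a = 85/28 ⇒ K_a = 56/17 ⇒ K = (56/17)/(7/255) = 120.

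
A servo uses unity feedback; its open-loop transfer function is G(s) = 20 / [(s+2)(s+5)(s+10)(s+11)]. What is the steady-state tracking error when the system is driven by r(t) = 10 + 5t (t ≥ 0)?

infinity

No free integrators in G(s): this is a type 0 system. Treating each term separately:
  • 10: e_ss = 10/(1+K_p) with K_p=1/55 → 275/28.
  • 5t: a type-0 system cannot track it, e_ss → ∞.
The unbounded component dominates.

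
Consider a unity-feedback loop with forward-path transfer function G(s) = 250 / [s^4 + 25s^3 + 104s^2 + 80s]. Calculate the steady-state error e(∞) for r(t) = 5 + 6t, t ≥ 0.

Factoring s from the denominator leaves a polynomial with constant term 80, so the system is type 1. By superposition:
  • 5: tracked with zero error.
  • 6t: e_ss = 6/K_v with K_v=3.125 → 1.92.
Total e_ss = 1.92.

1.92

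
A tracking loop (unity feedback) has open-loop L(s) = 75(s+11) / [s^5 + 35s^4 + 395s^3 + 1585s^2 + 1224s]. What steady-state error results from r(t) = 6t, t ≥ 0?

Lowest-order denominator term is 1224s, so the open loop has 1 pole at the origin → type 1 system.
K_v = lim_{s→0} s·L(s) = 75·11 / 1224 = 275/408.
e_ss = 6/K_v = 6/(275/408) = 2448/275.

2448/275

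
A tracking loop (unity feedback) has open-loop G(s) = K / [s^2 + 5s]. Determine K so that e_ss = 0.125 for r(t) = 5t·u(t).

200

Factoring s from the denominator leaves a polynomial with constant term 5, so the system is type 1.
K_v = lim_{s→0} s·G(s) = K / 5 = 0.2·K.
e_ss = 5/K_v = 0.125 ⇒ K_v = 40 ⇒ K = 40/0.2 = 200.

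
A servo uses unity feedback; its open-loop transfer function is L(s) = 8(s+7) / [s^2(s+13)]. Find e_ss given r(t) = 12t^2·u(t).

39/7

The open loop has two poles at the origin → type 2 system.
K_a = lim_{s→0} s^2·L(s) = 8·7 / (13) = 56/13.
r(t) = 12t^2 gives R(s) = 24/s^3.
e_ss = 24/K_a = 24/(56/13) = 39/7.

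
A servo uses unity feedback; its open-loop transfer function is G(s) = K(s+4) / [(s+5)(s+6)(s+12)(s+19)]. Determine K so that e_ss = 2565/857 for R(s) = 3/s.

G(s) has no factors of s in the denominator, so the system is type 0.
K_p = lim_{s→0} G(s) = K·4 / (5·6·12·19) = (1/1710)·K.
e_ss = 3/(1 + K_p) = 2565/857 ⇒ 1 + (1/1710)·K = 857/855 ⇒ K = 4.

4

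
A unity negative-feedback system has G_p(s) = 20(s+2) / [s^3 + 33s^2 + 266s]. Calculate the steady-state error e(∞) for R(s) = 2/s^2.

13.3

Factoring s from the denominator leaves a polynomial with constant term 266, so the system is type 1.
K_v = lim_{s→0} s·G_p(s) = 20·2 / 266 = 20/133.
e_ss = 2/K_v = 2/(20/133) = 13.3.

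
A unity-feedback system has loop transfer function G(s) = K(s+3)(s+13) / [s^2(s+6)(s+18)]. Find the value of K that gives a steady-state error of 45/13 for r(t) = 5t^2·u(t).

G(s) has two factors of s in the denominator, so the system is type 2.
K_a = lim_{s→0} s^2·G(s) = K·3·13 / (6·18) = (13/36)·K.
e_ss = 10/K_a = 45/13 ⇒ K_a = 26/9 ⇒ K = (26/9)/(13/36) = 8.

8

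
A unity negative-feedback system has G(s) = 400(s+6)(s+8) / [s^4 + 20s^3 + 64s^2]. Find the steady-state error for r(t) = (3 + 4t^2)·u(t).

2/75

Lowest-order denominator term is 64s^2, so the open loop has 2 poles at the origin → type 2 system. Taking each input component in turn:
  • 3: tracked with zero error.
  • 4t^2: e_ss = 8/K_a with K_a=300 → 2/75.
Total e_ss = 2/75.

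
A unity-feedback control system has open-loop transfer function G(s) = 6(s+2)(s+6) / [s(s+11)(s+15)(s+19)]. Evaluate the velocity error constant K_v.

One free integrator in G(s): this is a type 1 system.
K_v = lim_{s→0} s·G(s) = 6·2·6 / (11·15·19) = 24/1045.

24/1045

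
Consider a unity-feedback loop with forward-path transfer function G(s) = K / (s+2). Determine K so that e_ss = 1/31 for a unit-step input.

The open loop has no poles at the origin → type 0 system.
K_p = lim_{s→0} G(s) = K / (2) = 0.5·K.
e_ss = 1/(1 + K_p) = 1/31 ⇒ 1 + 0.5·K = 31 ⇒ K = 60.

60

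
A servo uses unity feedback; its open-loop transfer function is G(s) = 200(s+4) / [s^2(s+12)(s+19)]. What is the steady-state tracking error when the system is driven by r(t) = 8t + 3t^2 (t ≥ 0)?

1.71

The open loop has two poles at the origin → type 2 system. Treating each term separately:
  • 8t: tracked with zero error.
  • 3t^2: e_ss = 6/K_a with K_a=200/57 → 1.71.
Total e_ss = 1.71.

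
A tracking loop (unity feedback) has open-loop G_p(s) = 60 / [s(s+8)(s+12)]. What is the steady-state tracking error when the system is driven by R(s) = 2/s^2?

System type = 1 (one pole at s=0).
K_v = lim_{s→0} s·G_p(s) = 60 / (8·12) = 0.625.
e_ss = 2/K_v = 2/0.625 = 3.2.

3.2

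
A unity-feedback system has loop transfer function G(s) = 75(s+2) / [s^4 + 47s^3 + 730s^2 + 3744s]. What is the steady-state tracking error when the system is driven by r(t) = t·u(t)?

24.96

The denominator has no term below 3744s — 1 pole at s=0, type 1.
K_v = lim_{s→0} s·G(s) = 75·2 / 3744 = 25/624.
e_ss = 1/K_v = 1/(25/624) = 24.96.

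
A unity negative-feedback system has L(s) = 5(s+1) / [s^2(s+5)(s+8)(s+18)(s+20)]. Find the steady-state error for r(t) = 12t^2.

69120

L(s) has two factors of s in the denominator, so the system is type 2.
K_a = lim_{s→0} s^2·L(s) = 5·1 / (5·8·18·20) = 1/2880.
r(t) = 12t^2 gives R(s) = 24/s^3.
e_ss = 24/K_a = 24/(1/2880) = 69120.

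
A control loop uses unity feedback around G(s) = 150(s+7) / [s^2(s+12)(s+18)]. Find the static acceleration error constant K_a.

G(s) has two factors of s in the denominator, so the system is type 2.
K_a = lim_{s→0} s^2·G(s) = 150·7 / (12·18) = 175/36.

175/36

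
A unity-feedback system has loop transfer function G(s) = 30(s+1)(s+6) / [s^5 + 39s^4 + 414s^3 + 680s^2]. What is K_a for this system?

9/34

The denominator has no term below 680s^2 — 2 poles at s=0, type 2.
K_a = lim_{s→0} s^2·G(s) = 30·1·6 / 680 = 9/34.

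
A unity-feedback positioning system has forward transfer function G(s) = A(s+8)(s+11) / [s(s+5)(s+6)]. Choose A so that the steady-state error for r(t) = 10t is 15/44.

10

G(s) has one factor of s in the denominator, so the system is type 1.
K_v = lim_{s→0} s·G(s) = A·8·11 / (5·6) = (44/15)·A.
e_ss = 10/K_v = 15/44 ⇒ K_v = 88/3 ⇒ A = (88/3)/(44/15) = 10.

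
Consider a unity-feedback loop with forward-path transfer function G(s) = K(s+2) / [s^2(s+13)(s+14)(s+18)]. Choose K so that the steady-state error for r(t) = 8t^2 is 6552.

4

Two free integrators in G(s): this is a type 2 system.
K_a = lim_{s→0} s^2·G(s) = K·2 / (13·14·18) = (1/1638)·K.
e_ss = 16/K_a = 6552 ⇒ K_a = 2/819 ⇒ K = (2/819)/(1/1638) = 4.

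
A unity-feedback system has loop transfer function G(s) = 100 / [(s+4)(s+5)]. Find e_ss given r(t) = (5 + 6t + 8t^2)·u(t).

G(s) has no factors of s in the denominator, so the system is type 0. Taking each input component in turn:
  • 5: e_ss = 5/(1+K_p) with K_p=5 → 5/6.
  • 6t: a type-0 system cannot track it, e_ss → ∞.
  • 8t^2: a type-0 system cannot track it, e_ss → ∞.
The unbounded component dominates.

infinity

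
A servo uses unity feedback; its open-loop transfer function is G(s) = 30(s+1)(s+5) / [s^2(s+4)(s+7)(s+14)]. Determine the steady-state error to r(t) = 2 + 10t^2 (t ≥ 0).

System type = 2 (two poles at s=0). Treating each term separately:
  • 2: tracked with zero error.
  • 10t^2: e_ss = 20/K_a with K_a=75/196 → 784/15.
Total e_ss = 784/15.

784/15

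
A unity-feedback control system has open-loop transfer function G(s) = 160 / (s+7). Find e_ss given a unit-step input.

No free integrators in G(s): this is a type 0 system.
K_p = lim_{s→0} G(s) = 160 / (7) = 160/7.
e_ss = 1/(1 + K_p) = 1/(167/7) = 7/167.

7/167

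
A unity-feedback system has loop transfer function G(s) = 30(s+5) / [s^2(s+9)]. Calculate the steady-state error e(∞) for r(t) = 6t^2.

0.72

System type = 2 (two poles at s=0).
K_a = lim_{s→0} s^2·G(s) = 30·5 / (9) = 50/3.
r(t) = 6t^2 gives R(s) = 12/s^3.
e_ss = 12/K_a = 12/(50/3) = 0.72.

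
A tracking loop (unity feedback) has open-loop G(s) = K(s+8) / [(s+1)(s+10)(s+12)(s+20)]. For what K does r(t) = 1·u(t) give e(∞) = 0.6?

200

System type = 0 (no poles at s=0).
K_p = lim_{s→0} G(s) = K·8 / (1·10·12·20) = (1/300)·K.
e_ss = 1/(1 + K_p) = 0.6 ⇒ 1 + (1/300)·K = 5/3 ⇒ K = 200.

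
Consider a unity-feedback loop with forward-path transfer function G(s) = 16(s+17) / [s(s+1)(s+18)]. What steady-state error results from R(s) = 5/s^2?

System type = 1 (one pole at s=0).
K_v = lim_{s→0} s·G(s) = 16·17 / (1·18) = 136/9.
e_ss = 5/K_v = 5/(136/9) = 45/136.

45/136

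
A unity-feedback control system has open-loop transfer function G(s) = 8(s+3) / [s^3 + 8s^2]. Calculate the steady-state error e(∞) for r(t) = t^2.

Factoring s^2 from the denominator leaves a polynomial with constant term 8, so the system is type 2.
K_a = lim_{s→0} s^2·G(s) = 8·3 / 8 = 3.
r(t) = t^2 gives R(s) = 2/s^3.
e_ss = 2/K_a = 2/3.

2/3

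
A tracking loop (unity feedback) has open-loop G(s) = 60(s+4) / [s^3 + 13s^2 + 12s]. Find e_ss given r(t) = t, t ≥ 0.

Factoring s from the denominator leaves a polynomial with constant term 12, so the system is type 1.
K_v = lim_{s→0} s·G(s) = 60·4 / 12 = 20.
e_ss = 1/K_v = 1/20 = 0.05.

0.05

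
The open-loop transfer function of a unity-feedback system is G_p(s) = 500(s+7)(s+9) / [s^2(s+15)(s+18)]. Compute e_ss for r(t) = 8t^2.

G_p(s) has two factors of s in the denominator, so the system is type 2.
K_a = lim_{s→0} s^2·G_p(s) = 500·7·9 / (15·18) = 350/3.
r(t) = 8t^2 gives R(s) = 16/s^3.
e_ss = 16/K_a = 16/(350/3) = 24/175.

24/175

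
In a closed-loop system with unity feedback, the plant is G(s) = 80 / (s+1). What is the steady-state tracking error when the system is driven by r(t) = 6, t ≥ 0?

System type = 0 (no poles at s=0).
K_p = lim_{s→0} G(s) = 80 / (1) = 80.
e_ss = 6/(1 + K_p) = 6/81 = 2/27.

2/27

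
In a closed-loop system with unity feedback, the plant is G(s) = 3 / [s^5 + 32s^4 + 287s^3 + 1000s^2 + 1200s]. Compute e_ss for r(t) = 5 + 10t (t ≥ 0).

Factoring s from the denominator leaves a polynomial with constant term 1200, so the system is type 1. By superposition:
  • 5: tracked with zero error.
  • 10t: e_ss = 10/K_v with K_v=0.0025 → 4000.
Total e_ss = 4000.

4000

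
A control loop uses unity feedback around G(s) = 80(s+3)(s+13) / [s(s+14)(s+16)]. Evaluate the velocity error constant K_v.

One free integrator in G(s): this is a type 1 system.
K_v = lim_{s→0} s·G(s) = 80·3·13 / (14·16) = 195/14.

195/14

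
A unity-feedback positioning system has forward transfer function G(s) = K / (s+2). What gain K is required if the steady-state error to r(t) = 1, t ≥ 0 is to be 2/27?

25

No free integrators in G(s): this is a type 0 system.
K_p = lim_{s→0} G(s) = K / (2) = 0.5·K.
e_ss = 1/(1 + K_p) = 2/27 ⇒ 1 + 0.5·K = 13.5 ⇒ K = 25.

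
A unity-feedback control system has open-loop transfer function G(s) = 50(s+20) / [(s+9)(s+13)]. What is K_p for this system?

1000/117

System type = 0 (no poles at s=0).
K_p = lim_{s→0} G(s) = 50·20 / (9·13) = 1000/117.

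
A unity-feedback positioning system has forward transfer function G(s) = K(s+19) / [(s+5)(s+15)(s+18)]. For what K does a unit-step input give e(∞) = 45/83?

60

No free integrators in G(s): this is a type 0 system.
K_p = lim_{s→0} G(s) = K·19 / (5·15·18) = (19/1350)·K.
e_ss = 1/(1 + K_p) = 45/83 ⇒ 1 + (19/1350)·K = 83/45 ⇒ K = 60.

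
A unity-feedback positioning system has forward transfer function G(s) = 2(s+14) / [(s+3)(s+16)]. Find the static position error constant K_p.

7/12

G(s) has no factors of s in the denominator, so the system is type 0.
K_p = lim_{s→0} G(s) = 2·14 / (3·16) = 7/12.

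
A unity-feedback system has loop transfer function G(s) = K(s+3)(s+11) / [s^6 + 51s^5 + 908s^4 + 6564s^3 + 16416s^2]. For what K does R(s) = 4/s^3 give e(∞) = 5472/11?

Factoring s^2 from the denominator leaves a polynomial with constant term 16416, so the system is type 2.
K_a = lim_{s→0} s^2·G(s) = K·3·11 / 16416 = (11/5472)·K.
e_ss = 4/K_a = 5472/11 ⇒ K_a = 11/1368 ⇒ K = (11/1368)/(11/5472) = 4.

4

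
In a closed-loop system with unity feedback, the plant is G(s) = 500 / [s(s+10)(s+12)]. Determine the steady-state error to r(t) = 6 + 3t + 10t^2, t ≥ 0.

infinity

The open loop has one pole at the origin → type 1 system. Taking each input component in turn:
  • 6: tracked with zero error.
  • 3t: e_ss = 3/K_v with K_v=25/6 → 0.72.
  • 10t^2: a type-1 system cannot track it, e_ss → ∞.
The unbounded component dominates.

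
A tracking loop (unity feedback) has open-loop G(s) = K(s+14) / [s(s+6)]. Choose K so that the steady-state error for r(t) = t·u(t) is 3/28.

4

The open loop has one pole at the origin → type 1 system.
K_v = lim_{s→0} s·G(s) = K·14 / (6) = (7/3)·K.
e_ss = 1/K_v = 3/28 ⇒ K_v = 28/3 ⇒ K = (28/3)/(7/3) = 4.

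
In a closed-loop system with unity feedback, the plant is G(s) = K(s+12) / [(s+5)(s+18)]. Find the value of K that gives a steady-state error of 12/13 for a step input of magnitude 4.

25

System type = 0 (no poles at s=0).
K_p = lim_{s→0} G(s) = K·12 / (5·18) = (2/15)·K.
e_ss = 4/(1 + K_p) = 12/13 ⇒ 1 + (2/15)·K = 13/3 ⇒ K = 25.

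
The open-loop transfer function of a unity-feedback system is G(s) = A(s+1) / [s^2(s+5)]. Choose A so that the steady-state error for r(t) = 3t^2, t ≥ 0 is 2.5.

G(s) has two factors of s in the denominator, so the system is type 2.
K_a = lim_{s→0} s^2·G(s) = A·1 / (5) = 0.2·A.
e_ss = 6/K_a = 2.5 ⇒ K_a = 2.4 ⇒ A = 2.4/0.2 = 12.

12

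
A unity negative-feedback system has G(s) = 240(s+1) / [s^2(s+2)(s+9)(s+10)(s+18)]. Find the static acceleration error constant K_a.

2/27

Two free integrators in G(s): this is a type 2 system.
K_a = lim_{s→0} s^2·G(s) = 240·1 / (2·9·10·18) = 2/27.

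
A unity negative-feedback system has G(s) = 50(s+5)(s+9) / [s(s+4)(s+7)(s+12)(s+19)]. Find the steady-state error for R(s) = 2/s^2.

2128/375

System type = 1 (one pole at s=0).
K_v = lim_{s→0} s·G(s) = 50·5·9 / (4·7·12·19) = 375/1064.
e_ss = 2/K_v = 2/(375/1064) = 2128/375.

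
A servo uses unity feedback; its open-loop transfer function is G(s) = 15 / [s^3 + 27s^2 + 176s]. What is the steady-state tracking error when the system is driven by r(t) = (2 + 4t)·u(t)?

The denominator has no term below 176s — 1 pole at s=0, type 1. By superposition:
  • 2: tracked with zero error.
  • 4t: e_ss = 4/K_v with K_v=15/176 → 704/15.
Total e_ss = 704/15.

704/15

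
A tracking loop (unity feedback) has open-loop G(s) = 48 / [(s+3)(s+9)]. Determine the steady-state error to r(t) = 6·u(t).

System type = 0 (no poles at s=0).
K_p = lim_{s→0} G(s) = 48 / (3·9) = 16/9.
e_ss = 6/(1 + K_p) = 6/(25/9) = 2.16.

2.16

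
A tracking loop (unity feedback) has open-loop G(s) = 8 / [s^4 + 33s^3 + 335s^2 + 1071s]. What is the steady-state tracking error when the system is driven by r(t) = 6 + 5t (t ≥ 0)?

669.375

Lowest-order denominator term is 1071s, so the open loop has 1 pole at the origin → type 1 system. Taking each input component in turn:
  • 6: tracked with zero error.
  • 5t: e_ss = 5/K_v with K_v=8/1071 → 669.375.
Total e_ss = 669.375.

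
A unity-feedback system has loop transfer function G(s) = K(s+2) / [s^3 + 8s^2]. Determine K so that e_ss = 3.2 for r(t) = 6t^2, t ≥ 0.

Lowest-order denominator term is 8s^2, so the open loop has 2 poles at the origin → type 2 system.
K_a = lim_{s→0} s^2·G(s) = K·2 / 8 = 0.25·K.
e_ss = 12/K_a = 3.2 ⇒ K_a = 3.75 ⇒ K = 3.75/0.25 = 15.

15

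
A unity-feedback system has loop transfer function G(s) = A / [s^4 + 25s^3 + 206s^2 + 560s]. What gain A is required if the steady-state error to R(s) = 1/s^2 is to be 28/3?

60

Factoring s from the denominator leaves a polynomial with constant term 560, so the system is type 1.
K_v = lim_{s→0} s·G(s) = A / 560 = (1/560)·A.
e_ss = 1/K_v = 28/3 ⇒ K_v = 3/28 ⇒ A = (3/28)/(1/560) = 60.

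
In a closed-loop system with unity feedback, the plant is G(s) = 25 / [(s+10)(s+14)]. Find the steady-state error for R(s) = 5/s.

The open loop has no poles at the origin → type 0 system.
K_p = lim_{s→0} G(s) = 25 / (10·14) = 5/28.
e_ss = 5/(1 + K_p) = 5/(33/28) = 140/33.

140/33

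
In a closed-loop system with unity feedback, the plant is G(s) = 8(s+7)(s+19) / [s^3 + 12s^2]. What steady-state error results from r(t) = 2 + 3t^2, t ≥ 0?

Factoring s^2 from the denominator leaves a polynomial with constant term 12, so the system is type 2. By superposition:
  • 2: tracked with zero error.
  • 3t^2: e_ss = 6/K_a with K_a=266/3 → 9/133.
Total e_ss = 9/133.

9/133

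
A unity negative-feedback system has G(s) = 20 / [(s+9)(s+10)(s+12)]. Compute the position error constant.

No free integrators in G(s): this is a type 0 system.
K_p = lim_{s→0} G(s) = 20 / (9·10·12) = 1/54.

1/54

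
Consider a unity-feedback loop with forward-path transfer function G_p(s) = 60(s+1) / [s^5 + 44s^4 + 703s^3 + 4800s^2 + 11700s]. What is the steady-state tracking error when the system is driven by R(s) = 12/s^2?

The denominator has no term below 11700s — 1 pole at s=0, type 1.
K_v = lim_{s→0} s·G_p(s) = 60·1 / 11700 = 1/195.
e_ss = 12/K_v = 12/(1/195) = 2340.

2340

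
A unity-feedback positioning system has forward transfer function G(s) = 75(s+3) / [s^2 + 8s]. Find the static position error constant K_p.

K_p = lim_{s→0} G(s); with 1 pole at the origin the limit diverges, so K_p = ∞.

infinity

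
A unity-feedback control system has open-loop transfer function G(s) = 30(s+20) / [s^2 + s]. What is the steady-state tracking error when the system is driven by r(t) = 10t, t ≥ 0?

Lowest-order denominator term is s, so the open loop has 1 pole at the origin → type 1 system.
K_v = lim_{s→0} s·G(s) = 30·20 / 1 = 600.
e_ss = 10/K_v = 10/600 = 1/60.

1/60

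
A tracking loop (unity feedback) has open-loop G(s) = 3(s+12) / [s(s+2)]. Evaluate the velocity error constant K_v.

18

The open loop has one pole at the origin → type 1 system.
K_v = lim_{s→0} s·G(s) = 3·12 / (2) = 18.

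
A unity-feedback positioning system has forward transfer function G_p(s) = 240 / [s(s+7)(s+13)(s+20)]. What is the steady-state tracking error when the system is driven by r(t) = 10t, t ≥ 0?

System type = 1 (one pole at s=0).
K_v = lim_{s→0} s·G_p(s) = 240 / (7·13·20) = 12/91.
e_ss = 10/K_v = 10/(12/91) = 455/6.

455/6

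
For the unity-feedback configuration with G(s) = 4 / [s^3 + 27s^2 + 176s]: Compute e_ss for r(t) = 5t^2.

infinity

Factoring s from the denominator leaves a polynomial with constant term 176, so the system is type 1.
For a type-1 system K_a = 0, so e_ss to a parabolic input is unbounded.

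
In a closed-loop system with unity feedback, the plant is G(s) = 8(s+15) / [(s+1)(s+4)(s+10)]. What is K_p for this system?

3

G(s) has no factors of s in the denominator, so the system is type 0.
K_p = lim_{s→0} G(s) = 8·15 / (1·4·10) = 3.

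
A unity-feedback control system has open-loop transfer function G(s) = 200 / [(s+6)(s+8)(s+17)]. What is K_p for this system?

The open loop has no poles at the origin → type 0 system.
K_p = lim_{s→0} G(s) = 200 / (6·8·17) = 25/102.

25/102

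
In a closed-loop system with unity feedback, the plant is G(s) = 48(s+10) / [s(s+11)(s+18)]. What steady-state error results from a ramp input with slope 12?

4.95

System type = 1 (one pole at s=0).
K_v = lim_{s→0} s·G(s) = 48·10 / (11·18) = 80/33.
e_ss = 12/K_v = 12/(80/33) = 4.95.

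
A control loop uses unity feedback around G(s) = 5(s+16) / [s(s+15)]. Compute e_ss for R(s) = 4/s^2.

The open loop has one pole at the origin → type 1 system.
K_v = lim_{s→0} s·G(s) = 5·16 / (15) = 16/3.
e_ss = 4/K_v = 4/(16/3) = 0.75.

0.75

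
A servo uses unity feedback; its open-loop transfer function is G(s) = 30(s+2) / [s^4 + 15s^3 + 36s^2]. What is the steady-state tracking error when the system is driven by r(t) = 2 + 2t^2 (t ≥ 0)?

Lowest-order denominator term is 36s^2, so the open loop has 2 poles at the origin → type 2 system. Treating each term separately:
  • 2: tracked with zero error.
  • 2t^2: e_ss = 4/K_a with K_a=5/3 → 2.4.
Total e_ss = 2.4.

2.4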